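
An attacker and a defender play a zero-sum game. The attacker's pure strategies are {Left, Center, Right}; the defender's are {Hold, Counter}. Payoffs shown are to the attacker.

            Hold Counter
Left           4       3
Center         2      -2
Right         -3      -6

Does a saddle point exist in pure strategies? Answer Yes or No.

Row minima: Left → 3, Center → -2, Right → -6; maximin = 3.
Column maxima: Hold → 4, Counter → 3; minimax = 3.
maximin = minimax = 3, so a saddle point exists.

Yes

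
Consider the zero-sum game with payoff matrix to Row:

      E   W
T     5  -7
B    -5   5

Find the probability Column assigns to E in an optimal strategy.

Row minima: T → -7, B → -5; maximin = -5.
Column maxima: E → 5, W → 5; minimax = 5.
-5 ≠ 5, so there is no saddle point; optimal play is mixed.
Let Row play T with probability p. Expected payoff against E: 5p + (-5)(1−p) = 10p − 5; against W: (-7)p + 5(1−p) = −12p + 5.
Setting these equal: 10p − 5 = −12p + 5 ⇒ 22p = 10 ⇒ p = 5/11, and the value is (10)·(5/11) − 5 = -5/11.
For Column: with q = P(E), equating T's and B's payoffs gives 12q − 7 = −10q + 5 ⇒ q = 6/11.

6/11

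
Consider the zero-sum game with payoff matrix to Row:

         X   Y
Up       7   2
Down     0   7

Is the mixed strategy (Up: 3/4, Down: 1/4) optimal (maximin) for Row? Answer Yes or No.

No

Against X this mix gives (3/4)·7 + (1/4)·0 = 21/4.
Against Y this mix gives (3/4)·2 + (1/4)·7 = 13/4.
Column will play Y, holding Row to 13/4. Shifting weight toward the row that does better against Y would raise this floor (the equalizing mix achieves 49/12 against both Y and X), so the proposed strategy is not optimal.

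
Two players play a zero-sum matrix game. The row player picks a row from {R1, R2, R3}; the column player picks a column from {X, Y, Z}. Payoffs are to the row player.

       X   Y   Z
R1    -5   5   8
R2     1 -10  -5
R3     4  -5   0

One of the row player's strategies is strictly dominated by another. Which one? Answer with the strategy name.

R2

R3 gives a strictly higher payoff than R2 against every column: 4 > 1, -5 > -10, 0 > -5.
So R2 is strictly dominated and the row player never plays it.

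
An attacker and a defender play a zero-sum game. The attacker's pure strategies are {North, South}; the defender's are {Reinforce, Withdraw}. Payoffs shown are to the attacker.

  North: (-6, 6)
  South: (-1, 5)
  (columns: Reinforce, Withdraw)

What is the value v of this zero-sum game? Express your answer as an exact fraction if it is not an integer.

Row minima: North → -6, South → -1; maximin = -1.
Column maxima: Reinforce → -1, Withdraw → 6; minimax = -1.
Since maximin = minimax = -1, there is a saddle point and the value is -1.

-1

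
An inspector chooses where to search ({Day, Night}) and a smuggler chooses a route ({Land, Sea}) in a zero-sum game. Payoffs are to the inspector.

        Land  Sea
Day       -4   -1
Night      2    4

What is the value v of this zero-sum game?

Row minima: Day → -4, Night → 2; maximin = 2.
Column maxima: Land → 2, Sea → 4; minimax = 2.
Since maximin = minimax = 2, there is a saddle point and the value is 2.

2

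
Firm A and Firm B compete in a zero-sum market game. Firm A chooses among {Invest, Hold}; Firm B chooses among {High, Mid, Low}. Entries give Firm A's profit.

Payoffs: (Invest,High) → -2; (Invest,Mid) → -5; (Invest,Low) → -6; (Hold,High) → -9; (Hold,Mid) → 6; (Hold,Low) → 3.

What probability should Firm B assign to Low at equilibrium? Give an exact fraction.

Row minima: Invest → -6, Hold → -9; maximin = -6.
Column maxima: High → -2, Mid → 6, Low → 3; minimax = -2.
-6 ≠ -2, so there is no saddle point; optimal play is mixed.
Mid is strictly dominated by Low (it gives Firm A strictly more in every row), so Firm B never plays it.
On the remaining 2×2 (Invest, Hold vs High, Low):
Let Firm A play Invest with probability p. Expected payoff against High: (-2)p + (-9)(1−p) = 7p − 9; against Low: (-6)p + 3(1−p) = −9p + 3.
Setting these equal: 7p − 9 = −9p + 3 ⇒ 16p = 12 ⇒ p = 3/4, and the value is (7)·(3/4) − 9 = -15/4.
For Firm B: with q = P(High), equating Invest's and Hold's payoffs gives 4q − 6 = −12q + 3 ⇒ q = 9/16.

7/16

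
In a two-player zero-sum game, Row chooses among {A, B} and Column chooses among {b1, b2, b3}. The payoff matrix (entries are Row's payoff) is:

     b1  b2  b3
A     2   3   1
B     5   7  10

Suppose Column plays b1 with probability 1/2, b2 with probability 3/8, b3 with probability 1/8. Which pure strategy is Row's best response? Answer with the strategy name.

Expected payoff of A: (1/2)·2 + (3/8)·3 + (1/8)·1 = 9/4.
Expected payoff of B: (1/2)·5 + (3/8)·7 + (1/8)·10 = 51/8.
The largest is 51/8, so Row's best response is B.

B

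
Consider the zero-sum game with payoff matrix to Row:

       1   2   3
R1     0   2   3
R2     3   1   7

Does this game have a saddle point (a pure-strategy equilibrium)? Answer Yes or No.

Row minima: R1 → 0, R2 → 1; maximin = 1.
Column maxima: 1 → 3, 2 → 2, 3 → 7; minimax = 2.
1 ≠ 2, so no pure-strategy equilibrium exists.

No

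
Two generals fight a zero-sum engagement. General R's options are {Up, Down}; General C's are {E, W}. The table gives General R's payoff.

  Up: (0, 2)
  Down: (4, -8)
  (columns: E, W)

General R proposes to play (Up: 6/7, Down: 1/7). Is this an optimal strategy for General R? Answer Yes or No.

Against E this mix gives (6/7)·0 + (1/7)·4 = 4/7.
Against W this mix gives (6/7)·2 + (1/7)·(-8) = 4/7.
All of General C's active replies (E, W) yield 4/7, and no column does worse for General R. The mix makes General C indifferent and guarantees 4/7, so it is optimal.

Yes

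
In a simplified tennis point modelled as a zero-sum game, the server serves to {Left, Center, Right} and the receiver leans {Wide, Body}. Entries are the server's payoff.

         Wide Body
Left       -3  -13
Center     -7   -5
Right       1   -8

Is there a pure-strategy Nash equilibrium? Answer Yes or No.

Row minima: Left → -13, Center → -7, Right → -8; maximin = -7.
Column maxima: Wide → 1, Body → -5; minimax = -5.
-7 ≠ -5, so no pure-strategy equilibrium exists.

No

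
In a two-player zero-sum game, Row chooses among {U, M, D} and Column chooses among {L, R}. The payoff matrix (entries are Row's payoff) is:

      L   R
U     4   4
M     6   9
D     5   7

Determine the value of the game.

Row minima: U → 4, M → 6, D → 5; maximin = 6.
Column maxima: L → 6, R → 9; minimax = 6.
Since maximin = minimax = 6, there is a saddle point and the value is 6.

6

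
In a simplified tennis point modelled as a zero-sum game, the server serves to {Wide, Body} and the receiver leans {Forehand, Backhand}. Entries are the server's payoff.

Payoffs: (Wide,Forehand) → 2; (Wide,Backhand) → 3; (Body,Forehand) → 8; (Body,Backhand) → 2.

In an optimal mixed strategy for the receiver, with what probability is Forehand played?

1/7

Row minima: Wide → 2, Body → 2; maximin = 2.
Column maxima: Forehand → 8, Backhand → 3; minimax = 3.
2 ≠ 3, so there is no saddle point; optimal play is mixed.
Let the server play Wide with probability p. Expected payoff against Forehand: 2p + 8(1−p) = −6p + 8; against Backhand: 3p + 2(1−p) = p + 2.
Setting these equal: −6p + 8 = p + 2 ⇒ −7p = -6 ⇒ p = 6/7, and the value is (-6)·(6/7) + 8 = 20/7.
For the receiver: with q = P(Forehand), equating Wide's and Body's payoffs gives −q + 3 = 6q + 2 ⇒ q = 1/7.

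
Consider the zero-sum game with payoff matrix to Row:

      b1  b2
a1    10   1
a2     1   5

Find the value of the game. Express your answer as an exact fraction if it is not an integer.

49/13

Row minima: a1 → 1, a2 → 1; maximin = 1.
Column maxima: b1 → 10, b2 → 5; minimax = 5.
1 ≠ 5, so there is no saddle point; optimal play is mixed.
Let Row play a1 with probability p. Expected payoff against b1: 10p + 1(1−p) = 9p + 1; against b2: 1p + 5(1−p) = −4p + 5.
Setting these equal: 9p + 1 = −4p + 5 ⇒ 13p = 4 ⇒ p = 4/13, and the value is (9)·(4/13) + 1 = 49/13.
For Column: with q = P(b1), equating a1's and a2's payoffs gives 9q + 1 = −4q + 5 ⇒ q = 4/13.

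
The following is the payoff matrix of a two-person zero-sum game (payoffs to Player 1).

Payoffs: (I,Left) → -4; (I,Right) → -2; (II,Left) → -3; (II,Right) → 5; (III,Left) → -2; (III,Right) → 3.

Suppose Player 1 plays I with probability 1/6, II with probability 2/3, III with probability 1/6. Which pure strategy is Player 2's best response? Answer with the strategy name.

Left

If Player 2 plays Left, Player 1's expected payoff is (1/6)·(-4) + (2/3)·(-3) + (1/6)·(-2) = -3.
If Player 2 plays Right, Player 1's expected payoff is (1/6)·(-2) + (2/3)·5 + (1/6)·3 = 7/2.
Player 2 minimizes Player 1's payoff; the smallest is -3, so the best response is Left.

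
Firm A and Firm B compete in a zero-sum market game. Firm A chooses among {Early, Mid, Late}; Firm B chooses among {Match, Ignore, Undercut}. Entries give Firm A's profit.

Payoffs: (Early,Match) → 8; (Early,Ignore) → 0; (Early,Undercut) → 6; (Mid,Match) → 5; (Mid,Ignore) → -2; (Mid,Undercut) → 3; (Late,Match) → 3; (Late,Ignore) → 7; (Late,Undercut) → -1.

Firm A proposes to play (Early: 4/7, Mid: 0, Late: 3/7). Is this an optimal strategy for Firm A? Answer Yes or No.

Yes

Against Match this mix gives (4/7)·8 + (3/7)·3 = 41/7.
Against Ignore this mix gives (4/7)·0 + (3/7)·7 = 3.
Against Undercut this mix gives (4/7)·6 + (3/7)·(-1) = 3.
All of Firm B's active replies (Ignore, Undercut) yield 3, and no column does worse for Firm A. The mix makes Firm B indifferent and guarantees 3, so it is optimal.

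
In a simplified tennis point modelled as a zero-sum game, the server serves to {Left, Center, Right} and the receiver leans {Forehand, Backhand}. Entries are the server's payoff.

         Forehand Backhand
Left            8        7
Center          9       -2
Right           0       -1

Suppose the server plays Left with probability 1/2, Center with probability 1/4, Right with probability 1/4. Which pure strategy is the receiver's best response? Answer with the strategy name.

Backhand

If the receiver plays Forehand, the server's expected payoff is (1/2)·8 + (1/4)·9 + (1/4)·0 = 25/4.
If the receiver plays Backhand, the server's expected payoff is (1/2)·7 + (1/4)·(-2) + (1/4)·(-1) = 11/4.
The receiver minimizes the server's payoff; the smallest is 11/4, so the best response is Backhand.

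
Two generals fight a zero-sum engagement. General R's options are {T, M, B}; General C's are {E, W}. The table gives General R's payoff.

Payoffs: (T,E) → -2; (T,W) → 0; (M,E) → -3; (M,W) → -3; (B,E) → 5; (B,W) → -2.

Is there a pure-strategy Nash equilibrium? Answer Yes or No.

Row minima: T → -2, M → -3, B → -2; maximin = -2.
Column maxima: E → 5, W → 0; minimax = 0.
-2 ≠ 0, so no pure-strategy equilibrium exists.

No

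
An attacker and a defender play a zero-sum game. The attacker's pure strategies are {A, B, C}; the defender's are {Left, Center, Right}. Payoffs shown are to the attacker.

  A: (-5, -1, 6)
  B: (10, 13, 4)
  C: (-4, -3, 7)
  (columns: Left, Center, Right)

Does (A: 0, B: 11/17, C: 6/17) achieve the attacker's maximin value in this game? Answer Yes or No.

Against Left this mix gives (11/17)·10 + (6/17)·(-4) = 86/17.
Against Center this mix gives (11/17)·13 + (6/17)·(-3) = 125/17.
Against Right this mix gives (11/17)·4 + (6/17)·7 = 86/17.
All of the defender's active replies (Left, Right) yield 86/17, and no column does worse for the attacker. The mix makes the defender indifferent and guarantees 86/17, so it is optimal.

Yes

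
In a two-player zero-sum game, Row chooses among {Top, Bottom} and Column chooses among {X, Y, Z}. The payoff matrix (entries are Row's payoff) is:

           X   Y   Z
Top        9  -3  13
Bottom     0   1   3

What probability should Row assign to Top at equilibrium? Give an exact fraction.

Row minima: Top → -3, Bottom → 0; maximin = 0.
Column maxima: X → 9, Y → 1, Z → 13; minimax = 1.
0 ≠ 1, so there is no saddle point; optimal play is mixed.
Z is strictly dominated by X (it gives Row strictly more in every row), so Column never plays it.
On the remaining 2×2 (Top, Bottom vs X, Y):
Let Row play Top with probability p. Expected payoff against X: 9p + 0(1−p) = 9p; against Y: (-3)p + 1(1−p) = −4p + 1.
Setting these equal: 9p = −4p + 1 ⇒ 13p = 1 ⇒ p = 1/13, and the value is (9)·(1/13) = 9/13.
For Column: with q = P(X), equating Top's and Bottom's payoffs gives 12q − 3 = −q + 1 ⇒ q = 4/13.

1/13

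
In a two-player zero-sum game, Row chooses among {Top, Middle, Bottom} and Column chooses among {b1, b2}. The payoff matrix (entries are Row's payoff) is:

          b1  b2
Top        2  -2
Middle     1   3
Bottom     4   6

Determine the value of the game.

4

Row minima: Top → -2, Middle → 1, Bottom → 4; maximin = 4.
Column maxima: b1 → 4, b2 → 6; minimax = 4.
Since maximin = minimax = 4, there is a saddle point and the value is 4.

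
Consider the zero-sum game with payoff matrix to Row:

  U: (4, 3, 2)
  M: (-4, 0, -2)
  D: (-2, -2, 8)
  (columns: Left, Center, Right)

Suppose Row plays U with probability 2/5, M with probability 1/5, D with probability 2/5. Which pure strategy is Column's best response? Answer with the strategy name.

If Column plays Left, Row's expected payoff is (2/5)·4 + (1/5)·(-4) + (2/5)·(-2) = 0.
If Column plays Center, Row's expected payoff is (2/5)·3 + (1/5)·0 + (2/5)·(-2) = 2/5.
If Column plays Right, Row's expected payoff is (2/5)·2 + (1/5)·(-2) + (2/5)·8 = 18/5.
Column minimizes Row's payoff; the smallest is 0, so the best response is Left.

Left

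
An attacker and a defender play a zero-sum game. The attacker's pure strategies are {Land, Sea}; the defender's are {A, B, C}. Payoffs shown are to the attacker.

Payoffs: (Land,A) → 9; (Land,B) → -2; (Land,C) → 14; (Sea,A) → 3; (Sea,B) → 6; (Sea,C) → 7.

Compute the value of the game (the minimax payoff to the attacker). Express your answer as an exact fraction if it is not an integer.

Row minima: Land → -2, Sea → 3; maximin = 3.
Column maxima: A → 9, B → 6, C → 14; minimax = 6.
3 ≠ 6, so there is no saddle point; optimal play is mixed.
C is strictly dominated by A (it gives the attacker strictly more in every row), so the defender never plays it.
On the remaining 2×2 (Land, Sea vs A, B):
Let the attacker play Land with probability p. Expected payoff against A: 9p + 3(1−p) = 6p + 3; against B: (-2)p + 6(1−p) = −8p + 6.
Setting these equal: 6p + 3 = −8p + 6 ⇒ 14p = 3 ⇒ p = 3/14, and the value is (6)·(3/14) + 3 = 30/7.
For the defender: with q = P(A), equating Land's and Sea's payoffs gives 11q − 2 = −3q + 6 ⇒ q = 4/7.

30/7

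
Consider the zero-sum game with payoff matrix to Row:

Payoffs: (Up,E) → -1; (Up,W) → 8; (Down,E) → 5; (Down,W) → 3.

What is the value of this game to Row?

Row minima: Up → -1, Down → 3; maximin = 3.
Column maxima: E → 5, W → 8; minimax = 5.
3 ≠ 5, so there is no saddle point; optimal play is mixed.
Let Row play Up with probability p. Expected payoff against E: (-1)p + 5(1−p) = −6p + 5; against W: 8p + 3(1−p) = 5p + 3.
Setting these equal: −6p + 5 = 5p + 3 ⇒ −11p = -2 ⇒ p = 2/11, and the value is (-6)·(2/11) + 5 = 43/11.
For Column: with q = P(E), equating Up's and Down's payoffs gives −9q + 8 = 2q + 3 ⇒ q = 5/11.

43/11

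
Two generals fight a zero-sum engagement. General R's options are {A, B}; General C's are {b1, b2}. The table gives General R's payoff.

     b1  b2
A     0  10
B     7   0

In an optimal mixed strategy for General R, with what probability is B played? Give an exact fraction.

10/17

Row minima: A → 0, B → 0; maximin = 0.
Column maxima: b1 → 7, b2 → 10; minimax = 7.
0 ≠ 7, so there is no saddle point; optimal play is mixed.
Let General R play A with probability p. Expected payoff against b1: 0p + 7(1−p) = −7p + 7; against b2: 10p + 0(1−p) = 10p.
Setting these equal: −7p + 7 = 10p ⇒ −17p = -7 ⇒ p = 7/17, and the value is (-7)·(7/17) + 7 = 70/17.
For General C: with q = P(b1), equating A's and B's payoffs gives −10q + 10 = 7q ⇒ q = 10/17.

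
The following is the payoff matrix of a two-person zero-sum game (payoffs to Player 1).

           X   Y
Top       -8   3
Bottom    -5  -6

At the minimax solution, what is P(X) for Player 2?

Row minima: Top → -8, Bottom → -6; maximin = -6.
Column maxima: X → -5, Y → 3; minimax = -5.
-6 ≠ -5, so there is no saddle point; optimal play is mixed.
Let Player 1 play Top with probability p. Expected payoff against X: (-8)p + (-5)(1−p) = −3p − 5; against Y: 3p + (-6)(1−p) = 9p − 6.
Setting these equal: −3p − 5 = 9p − 6 ⇒ −12p = -1 ⇒ p = 1/12, and the value is (-3)·(1/12) − 5 = -21/4.
For Player 2: with q = P(X), equating Top's and Bottom's payoffs gives −11q + 3 = q − 6 ⇒ q = 3/4.

3/4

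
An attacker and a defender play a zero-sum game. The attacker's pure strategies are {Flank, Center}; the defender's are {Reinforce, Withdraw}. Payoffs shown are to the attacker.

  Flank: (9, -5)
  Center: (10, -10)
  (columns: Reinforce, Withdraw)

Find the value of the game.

-5

Row minima: Flank → -5, Center → -10; maximin = -5.
Column maxima: Reinforce → 10, Withdraw → -5; minimax = -5.
Since maximin = minimax = -5, there is a saddle point and the value is -5.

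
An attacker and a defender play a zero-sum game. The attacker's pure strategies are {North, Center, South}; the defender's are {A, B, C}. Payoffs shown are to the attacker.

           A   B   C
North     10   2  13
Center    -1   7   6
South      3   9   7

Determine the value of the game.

Row minima: North → 2, Center → -1, South → 3; maximin = 3.
Column maxima: A → 10, B → 9, C → 13; minimax = 9.
3 ≠ 9, so there is no saddle point; optimal play is mixed.
Center is strictly dominated by South, so the attacker never plays it.
C is strictly dominated by A (it gives the attacker strictly more in every row), so the defender never plays it.
On the remaining 2×2 (North, South vs A, B):
Let the attacker play North with probability p. Expected payoff against A: 10p + 3(1−p) = 7p + 3; against B: 2p + 9(1−p) = −7p + 9.
Setting these equal: 7p + 3 = −7p + 9 ⇒ 14p = 6 ⇒ p = 3/7, and the value is (7)·(3/7) + 3 = 6.
For the defender: with q = P(A), equating North's and South's payoffs gives 8q + 2 = −6q + 9 ⇒ q = 1/2.

6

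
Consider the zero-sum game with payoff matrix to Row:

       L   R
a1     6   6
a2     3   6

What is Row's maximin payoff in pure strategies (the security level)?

6

Row minima: a1 → 6, a2 → 3.
The best of these is 6.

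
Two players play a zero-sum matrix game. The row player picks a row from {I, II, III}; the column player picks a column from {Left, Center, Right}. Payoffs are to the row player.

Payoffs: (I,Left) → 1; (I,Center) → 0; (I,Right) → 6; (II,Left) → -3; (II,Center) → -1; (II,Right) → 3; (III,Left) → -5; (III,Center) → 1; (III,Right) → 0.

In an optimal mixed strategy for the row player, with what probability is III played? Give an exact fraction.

1/7

Row minima: I → 0, II → -3, III → -5; maximin = 0.
Column maxima: Left → 1, Center → 1, Right → 6; minimax = 1.
0 ≠ 1, so there is no saddle point; optimal play is mixed.
II is strictly dominated by I, so the row player never plays it.
Right is strictly dominated by Left (it gives the row player strictly more in every row), so the column player never plays it.
On the remaining 2×2 (I, III vs Left, Center):
Let the row player play I with probability p. Expected payoff against Left: 1p + (-5)(1−p) = 6p − 5; against Center: 0p + 1(1−p) = −p + 1.
Setting these equal: 6p − 5 = −p + 1 ⇒ 7p = 6 ⇒ p = 6/7, and the value is (6)·(6/7) − 5 = 1/7.
For the column player: with q = P(Left), equating I's and III's payoffs gives q = −6q + 1 ⇒ q = 1/7.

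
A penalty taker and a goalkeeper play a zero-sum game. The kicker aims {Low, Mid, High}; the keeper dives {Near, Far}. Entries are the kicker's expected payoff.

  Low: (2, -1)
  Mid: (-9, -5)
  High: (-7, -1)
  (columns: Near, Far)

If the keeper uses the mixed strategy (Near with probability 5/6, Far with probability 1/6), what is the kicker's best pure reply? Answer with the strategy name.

Expected payoff of Low: (5/6)·2 + (1/6)·(-1) = 3/2.
Expected payoff of Mid: (5/6)·(-9) + (1/6)·(-5) = -25/3.
Expected payoff of High: (5/6)·(-7) + (1/6)·(-1) = -6.
The largest is 3/2, so the kicker's best response is Low.

Low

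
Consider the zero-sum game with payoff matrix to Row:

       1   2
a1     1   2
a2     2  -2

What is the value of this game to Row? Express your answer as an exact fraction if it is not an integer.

Row minima: a1 → 1, a2 → -2; maximin = 1.
Column maxima: 1 → 2, 2 → 2; minimax = 2.
1 ≠ 2, so there is no saddle point; optimal play is mixed.
Let Row play a1 with probability p. Expected payoff against 1: 1p + 2(1−p) = −p + 2; against 2: 2p + (-2)(1−p) = 4p − 2.
Setting these equal: −p + 2 = 4p − 2 ⇒ −5p = -4 ⇒ p = 4/5, and the value is (-1)·(4/5) + 2 = 6/5.
For Column: with q = P(1), equating a1's and a2's payoffs gives −q + 2 = 4q − 2 ⇒ q = 4/5.

6/5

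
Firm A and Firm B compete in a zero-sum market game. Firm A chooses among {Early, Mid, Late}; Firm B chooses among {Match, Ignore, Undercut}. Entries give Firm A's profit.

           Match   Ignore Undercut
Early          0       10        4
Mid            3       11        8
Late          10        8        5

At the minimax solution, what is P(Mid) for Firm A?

Row minima: Early → 0, Mid → 3, Late → 5; maximin = 5.
Column maxima: Match → 10, Ignore → 11, Undercut → 8; minimax = 8.
5 ≠ 8, so there is no saddle point; optimal play is mixed.
Early is strictly dominated by Mid, so Firm A never plays it.
Ignore is strictly dominated by Undercut (it gives Firm A strictly more in every row), so Firm B never plays it.
On the remaining 2×2 (Mid, Late vs Match, Undercut):
Let Firm A play Mid with probability p. Expected payoff against Match: 3p + 10(1−p) = −7p + 10; against Undercut: 8p + 5(1−p) = 3p + 5.
Setting these equal: −7p + 10 = 3p + 5 ⇒ −10p = -5 ⇒ p = 1/2, and the value is (-7)·(1/2) + 10 = 13/2.
For Firm B: with q = P(Match), equating Mid's and Late's payoffs gives −5q + 8 = 5q + 5 ⇒ q = 3/10.

1/2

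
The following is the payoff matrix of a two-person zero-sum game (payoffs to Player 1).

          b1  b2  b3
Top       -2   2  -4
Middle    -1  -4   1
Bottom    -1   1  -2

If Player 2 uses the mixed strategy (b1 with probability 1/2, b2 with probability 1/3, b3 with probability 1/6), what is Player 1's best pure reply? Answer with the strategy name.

Bottom

Expected payoff of Top: (1/2)·(-2) + (1/3)·2 + (1/6)·(-4) = -1.
Expected payoff of Middle: (1/2)·(-1) + (1/3)·(-4) + (1/6)·1 = -5/3.
Expected payoff of Bottom: (1/2)·(-1) + (1/3)·1 + (1/6)·(-2) = -1/2.
The largest is -1/2, so Player 1's best response is Bottom.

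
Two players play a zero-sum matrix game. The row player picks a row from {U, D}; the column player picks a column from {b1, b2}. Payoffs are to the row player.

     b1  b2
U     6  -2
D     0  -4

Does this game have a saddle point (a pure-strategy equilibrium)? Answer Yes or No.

Row minima: U → -2, D → -4; maximin = -2.
Column maxima: b1 → 6, b2 → -2; minimax = -2.
maximin = minimax = -2, so a saddle point exists.

Yes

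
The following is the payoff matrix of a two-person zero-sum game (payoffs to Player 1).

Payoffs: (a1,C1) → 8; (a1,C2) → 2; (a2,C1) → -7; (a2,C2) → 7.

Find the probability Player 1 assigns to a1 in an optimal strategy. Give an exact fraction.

7/10

Row minima: a1 → 2, a2 → -7; maximin = 2.
Column maxima: C1 → 8, C2 → 7; minimax = 7.
2 ≠ 7, so there is no saddle point; optimal play is mixed.
Let Player 1 play a1 with probability p. Expected payoff against C1: 8p + (-7)(1−p) = 15p − 7; against C2: 2p + 7(1−p) = −5p + 7.
Setting these equal: 15p − 7 = −5p + 7 ⇒ 20p = 14 ⇒ p = 7/10, and the value is (15)·(7/10) − 7 = 7/2.
For Player 2: with q = P(C1), equating a1's and a2's payoffs gives 6q + 2 = −14q + 7 ⇒ q = 1/4.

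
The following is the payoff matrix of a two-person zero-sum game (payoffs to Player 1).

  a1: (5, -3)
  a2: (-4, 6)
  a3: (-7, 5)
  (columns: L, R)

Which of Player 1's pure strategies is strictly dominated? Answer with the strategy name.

a2 gives a strictly higher payoff than a3 against every column: -4 > -7, 6 > 5.
So a3 is strictly dominated and Player 1 never plays it.

a3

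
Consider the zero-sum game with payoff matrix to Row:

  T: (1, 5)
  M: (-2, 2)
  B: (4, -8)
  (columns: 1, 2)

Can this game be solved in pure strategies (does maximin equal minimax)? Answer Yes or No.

No

Row minima: T → 1, M → -2, B → -8; maximin = 1.
Column maxima: 1 → 4, 2 → 5; minimax = 4.
1 ≠ 4, so no pure-strategy equilibrium exists.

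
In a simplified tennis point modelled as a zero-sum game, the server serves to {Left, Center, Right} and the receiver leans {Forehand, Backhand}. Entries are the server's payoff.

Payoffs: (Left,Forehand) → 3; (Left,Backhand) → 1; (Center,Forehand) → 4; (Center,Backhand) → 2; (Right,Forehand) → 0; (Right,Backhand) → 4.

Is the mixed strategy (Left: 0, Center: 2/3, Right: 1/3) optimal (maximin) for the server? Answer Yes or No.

Against Forehand this mix gives (2/3)·4 + (1/3)·0 = 8/3.
Against Backhand this mix gives (2/3)·2 + (1/3)·4 = 8/3.
All of the receiver's active replies (Forehand, Backhand) yield 8/3, and no column does worse for the server. The mix makes the receiver indifferent and guarantees 8/3, so it is optimal.

Yes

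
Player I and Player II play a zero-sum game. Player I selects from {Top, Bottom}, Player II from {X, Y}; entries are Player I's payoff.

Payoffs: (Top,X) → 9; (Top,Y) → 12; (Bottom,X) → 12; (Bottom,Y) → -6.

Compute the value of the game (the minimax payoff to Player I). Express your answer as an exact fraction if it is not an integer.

66/7

Row minima: Top → 9, Bottom → -6; maximin = 9.
Column maxima: X → 12, Y → 12; minimax = 12.
9 ≠ 12, so there is no saddle point; optimal play is mixed.
Let Player I play Top with probability p. Expected payoff against X: 9p + 12(1−p) = −3p + 12; against Y: 12p + (-6)(1−p) = 18p − 6.
Setting these equal: −3p + 12 = 18p − 6 ⇒ −21p = -18 ⇒ p = 6/7, and the value is (-3)·(6/7) + 12 = 66/7.
For Player II: with q = P(X), equating Top's and Bottom's payoffs gives −3q + 12 = 18q − 6 ⇒ q = 6/7.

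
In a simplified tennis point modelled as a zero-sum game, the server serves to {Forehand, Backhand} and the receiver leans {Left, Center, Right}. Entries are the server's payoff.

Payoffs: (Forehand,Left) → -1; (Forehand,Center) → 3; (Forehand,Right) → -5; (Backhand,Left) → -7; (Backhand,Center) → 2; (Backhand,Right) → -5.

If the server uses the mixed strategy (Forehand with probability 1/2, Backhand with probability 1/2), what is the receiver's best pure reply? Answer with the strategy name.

Right

If the receiver plays Left, the server's expected payoff is (1/2)·(-1) + (1/2)·(-7) = -4.
If the receiver plays Center, the server's expected payoff is (1/2)·3 + (1/2)·2 = 5/2.
If the receiver plays Right, the server's expected payoff is (1/2)·(-5) + (1/2)·(-5) = -5.
The receiver minimizes the server's payoff; the smallest is -5, so the best response is Right.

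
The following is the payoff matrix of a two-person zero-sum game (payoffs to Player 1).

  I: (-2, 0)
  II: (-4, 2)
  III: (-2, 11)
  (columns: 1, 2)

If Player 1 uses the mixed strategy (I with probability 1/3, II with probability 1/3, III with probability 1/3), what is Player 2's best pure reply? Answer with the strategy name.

If Player 2 plays 1, Player 1's expected payoff is (1/3)·(-2) + (1/3)·(-4) + (1/3)·(-2) = -8/3.
If Player 2 plays 2, Player 1's expected payoff is (1/3)·0 + (1/3)·2 + (1/3)·11 = 13/3.
Player 2 minimizes Player 1's payoff; the smallest is -8/3, so the best response is 1.

1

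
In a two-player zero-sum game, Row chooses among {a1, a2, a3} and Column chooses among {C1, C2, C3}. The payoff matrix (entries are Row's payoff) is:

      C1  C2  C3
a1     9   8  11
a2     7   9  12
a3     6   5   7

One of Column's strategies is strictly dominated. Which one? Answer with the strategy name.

C3

C1 holds Row's payoff strictly below C3 in every row: 9 < 11, 7 < 12, 6 < 7.
So C3 is strictly dominated for Column.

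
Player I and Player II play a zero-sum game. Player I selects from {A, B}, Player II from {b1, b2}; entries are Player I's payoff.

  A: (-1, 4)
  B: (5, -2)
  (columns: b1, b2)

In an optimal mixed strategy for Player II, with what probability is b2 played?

Row minima: A → -1, B → -2; maximin = -1.
Column maxima: b1 → 5, b2 → 4; minimax = 4.
-1 ≠ 4, so there is no saddle point; optimal play is mixed.
Let Player I play A with probability p. Expected payoff against b1: (-1)p + 5(1−p) = −6p + 5; against b2: 4p + (-2)(1−p) = 6p − 2.
Setting these equal: −6p + 5 = 6p − 2 ⇒ −12p = -7 ⇒ p = 7/12, and the value is (-6)·(7/12) + 5 = 3/2.
For Player II: with q = P(b1), equating A's and B's payoffs gives −5q + 4 = 7q − 2 ⇒ q = 1/2.

1/2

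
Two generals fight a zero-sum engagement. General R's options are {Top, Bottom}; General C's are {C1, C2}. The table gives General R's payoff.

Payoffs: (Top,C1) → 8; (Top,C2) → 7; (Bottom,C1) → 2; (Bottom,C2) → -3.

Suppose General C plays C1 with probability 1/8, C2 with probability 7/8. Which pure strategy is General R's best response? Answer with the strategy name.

Expected payoff of Top: (1/8)·8 + (7/8)·7 = 57/8.
Expected payoff of Bottom: (1/8)·2 + (7/8)·(-3) = -19/8.
The largest is 57/8, so General R's best response is Top.

Top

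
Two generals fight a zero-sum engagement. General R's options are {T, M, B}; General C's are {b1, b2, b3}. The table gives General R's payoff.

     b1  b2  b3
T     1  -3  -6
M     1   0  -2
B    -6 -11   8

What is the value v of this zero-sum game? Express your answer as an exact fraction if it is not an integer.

Row minima: T → -6, M → -2, B → -11; maximin = -2.
Column maxima: b1 → 1, b2 → 0, b3 → 8; minimax = 0.
-2 ≠ 0, so there is no saddle point; optimal play is mixed.
b1 is strictly dominated by b2 (it gives General R strictly more in every row), so General C never plays it.
With b1 eliminated, T is strictly dominated by M (M gives General R strictly more in every remaining column), so General R never plays it.
On the remaining 2×2 (M, B vs b2, b3):
Let General R play M with probability p. Expected payoff against b2: 0p + (-11)(1−p) = 11p − 11; against b3: (-2)p + 8(1−p) = −10p + 8.
Setting these equal: 11p − 11 = −10p + 8 ⇒ 21p = 19 ⇒ p = 19/21, and the value is (11)·(19/21) − 11 = -22/21.
For General C: with q = P(b2), equating M's and B's payoffs gives 2q − 2 = −19q + 8 ⇒ q = 10/21.

-22/21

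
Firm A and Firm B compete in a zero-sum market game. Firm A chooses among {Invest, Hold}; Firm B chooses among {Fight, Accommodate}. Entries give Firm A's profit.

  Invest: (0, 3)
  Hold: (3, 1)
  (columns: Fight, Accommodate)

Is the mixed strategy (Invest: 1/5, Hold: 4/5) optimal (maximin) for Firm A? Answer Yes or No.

No

Against Fight this mix gives (1/5)·0 + (4/5)·3 = 12/5.
Against Accommodate this mix gives (1/5)·3 + (4/5)·1 = 7/5.
Firm B will play Accommodate, holding Firm A to 7/5. Shifting weight toward the row that does better against Accommodate would raise this floor (the equalizing mix achieves 9/5 against both Accommodate and Fight), so the proposed strategy is not optimal.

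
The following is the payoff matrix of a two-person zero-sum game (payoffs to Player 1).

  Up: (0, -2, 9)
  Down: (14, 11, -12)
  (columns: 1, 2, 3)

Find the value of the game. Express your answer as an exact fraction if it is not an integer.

75/34

Row minima: Up → -2, Down → -12; maximin = -2.
Column maxima: 1 → 14, 2 → 11, 3 → 9; minimax = 9.
-2 ≠ 9, so there is no saddle point; optimal play is mixed.
1 is strictly dominated by 2 (it gives Player 1 strictly more in every row), so Player 2 never plays it.
On the remaining 2×2 (Up, Down vs 2, 3):
Let Player 1 play Up with probability p. Expected payoff against 2: (-2)p + 11(1−p) = −13p + 11; against 3: 9p + (-12)(1−p) = 21p − 12.
Setting these equal: −13p + 11 = 21p − 12 ⇒ −34p = -23 ⇒ p = 23/34, and the value is (-13)·(23/34) + 11 = 75/34.
For Player 2: with q = P(2), equating Up's and Down's payoffs gives −11q + 9 = 23q − 12 ⇒ q = 21/34.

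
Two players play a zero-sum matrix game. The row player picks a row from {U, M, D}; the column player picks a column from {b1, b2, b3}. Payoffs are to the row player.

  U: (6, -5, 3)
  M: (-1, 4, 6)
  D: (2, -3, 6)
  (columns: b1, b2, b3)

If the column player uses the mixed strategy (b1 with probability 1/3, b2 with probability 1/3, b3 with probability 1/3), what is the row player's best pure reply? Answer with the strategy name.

Expected payoff of U: (1/3)·6 + (1/3)·(-5) + (1/3)·3 = 4/3.
Expected payoff of M: (1/3)·(-1) + (1/3)·4 + (1/3)·6 = 3.
Expected payoff of D: (1/3)·2 + (1/3)·(-3) + (1/3)·6 = 5/3.
The largest is 3, so the row player's best response is M.

M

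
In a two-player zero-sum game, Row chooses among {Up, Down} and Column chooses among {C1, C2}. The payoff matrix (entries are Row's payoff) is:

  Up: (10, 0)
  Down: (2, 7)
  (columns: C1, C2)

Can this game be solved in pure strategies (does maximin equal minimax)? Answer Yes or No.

Row minima: Up → 0, Down → 2; maximin = 2.
Column maxima: C1 → 10, C2 → 7; minimax = 7.
2 ≠ 7, so no pure-strategy equilibrium exists.

No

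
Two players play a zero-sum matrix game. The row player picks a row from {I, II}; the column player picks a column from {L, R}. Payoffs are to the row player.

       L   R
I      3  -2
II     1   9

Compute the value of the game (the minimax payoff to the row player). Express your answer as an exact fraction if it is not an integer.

29/13

Row minima: I → -2, II → 1; maximin = 1.
Column maxima: L → 3, R → 9; minimax = 3.
1 ≠ 3, so there is no saddle point; optimal play is mixed.
Let the row player play I with probability p. Expected payoff against L: 3p + 1(1−p) = 2p + 1; against R: (-2)p + 9(1−p) = −11p + 9.
Setting these equal: 2p + 1 = −11p + 9 ⇒ 13p = 8 ⇒ p = 8/13, and the value is (2)·(8/13) + 1 = 29/13.
For the column player: with q = P(L), equating I's and II's payoffs gives 5q − 2 = −8q + 9 ⇒ q = 11/13.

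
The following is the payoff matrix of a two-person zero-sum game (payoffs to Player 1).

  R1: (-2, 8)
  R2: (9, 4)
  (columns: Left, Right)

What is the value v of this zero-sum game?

Row minima: R1 → -2, R2 → 4; maximin = 4.
Column maxima: Left → 9, Right → 8; minimax = 8.
4 ≠ 8, so there is no saddle point; optimal play is mixed.
Let Player 1 play R1 with probability p. Expected payoff against Left: (-2)p + 9(1−p) = −11p + 9; against Right: 8p + 4(1−p) = 4p + 4.
Setting these equal: −11p + 9 = 4p + 4 ⇒ −15p = -5 ⇒ p = 1/3, and the value is (-11)·(1/3) + 9 = 16/3.
For Player 2: with q = P(Left), equating R1's and R2's payoffs gives −10q + 8 = 5q + 4 ⇒ q = 4/15.

16/3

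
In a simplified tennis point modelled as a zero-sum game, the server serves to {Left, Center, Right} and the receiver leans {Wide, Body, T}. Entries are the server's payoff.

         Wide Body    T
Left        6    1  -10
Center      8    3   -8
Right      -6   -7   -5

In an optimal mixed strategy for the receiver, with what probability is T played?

10/13

Row minima: Left → -10, Center → -8, Right → -7; maximin = -7.
Column maxima: Wide → 8, Body → 3, T → -5; minimax = -5.
-7 ≠ -5, so there is no saddle point; optimal play is mixed.
Left is strictly dominated by Center, so the server never plays it.
Wide is strictly dominated by Body (it gives the server strictly more in every row), so the receiver never plays it.
On the remaining 2×2 (Center, Right vs Body, T):
Let the server play Center with probability p. Expected payoff against Body: 3p + (-7)(1−p) = 10p − 7; against T: (-8)p + (-5)(1−p) = −3p − 5.
Setting these equal: 10p − 7 = −3p − 5 ⇒ 13p = 2 ⇒ p = 2/13, and the value is (10)·(2/13) − 7 = -71/13.
For the receiver: with q = P(Body), equating Center's and Right's payoffs gives 11q − 8 = −2q − 5 ⇒ q = 3/13.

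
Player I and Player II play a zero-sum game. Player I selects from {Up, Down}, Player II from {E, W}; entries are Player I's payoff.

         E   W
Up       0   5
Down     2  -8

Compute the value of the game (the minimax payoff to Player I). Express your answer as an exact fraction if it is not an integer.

Row minima: Up → 0, Down → -8; maximin = 0.
Column maxima: E → 2, W → 5; minimax = 2.
0 ≠ 2, so there is no saddle point; optimal play is mixed.
Let Player I play Up with probability p. Expected payoff against E: 0p + 2(1−p) = −2p + 2; against W: 5p + (-8)(1−p) = 13p − 8.
Setting these equal: −2p + 2 = 13p − 8 ⇒ −15p = -10 ⇒ p = 2/3, and the value is (-2)·(2/3) + 2 = 2/3.
For Player II: with q = P(E), equating Up's and Down's payoffs gives −5q + 5 = 10q − 8 ⇒ q = 13/15.

2/3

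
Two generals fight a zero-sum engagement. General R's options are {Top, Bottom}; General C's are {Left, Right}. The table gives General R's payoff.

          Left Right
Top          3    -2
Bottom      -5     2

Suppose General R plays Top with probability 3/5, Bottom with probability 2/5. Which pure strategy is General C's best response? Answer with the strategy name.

If General C plays Left, General R's expected payoff is (3/5)·3 + (2/5)·(-5) = -1/5.
If General C plays Right, General R's expected payoff is (3/5)·(-2) + (2/5)·2 = -2/5.
General C minimizes General R's payoff; the smallest is -2/5, so the best response is Right.

Right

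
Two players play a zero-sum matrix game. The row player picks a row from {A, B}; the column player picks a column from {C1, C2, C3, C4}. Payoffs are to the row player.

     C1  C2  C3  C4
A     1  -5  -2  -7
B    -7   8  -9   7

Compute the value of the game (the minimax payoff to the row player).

-11/3

Row minima: A → -7, B → -9; maximin = -7.
Column maxima: C1 → 1, C2 → 8, C3 → -2, C4 → 7; minimax = -2.
-7 ≠ -2, so there is no saddle point; optimal play is mixed.
C1 is strictly dominated by C3 (it gives the row player strictly more in every row), so the column player never plays it.
C2 is strictly dominated by C4 (it gives the row player strictly more in every row), so the column player never plays it.
On the remaining 2×2 (A, B vs C3, C4):
Let the row player play A with probability p. Expected payoff against C3: (-2)p + (-9)(1−p) = 7p − 9; against C4: (-7)p + 7(1−p) = −14p + 7.
Setting these equal: 7p − 9 = −14p + 7 ⇒ 21p = 16 ⇒ p = 16/21, and the value is (7)·(16/21) − 9 = -11/3.
For the column player: with q = P(C3), equating A's and B's payoffs gives 5q − 7 = −16q + 7 ⇒ q = 2/3.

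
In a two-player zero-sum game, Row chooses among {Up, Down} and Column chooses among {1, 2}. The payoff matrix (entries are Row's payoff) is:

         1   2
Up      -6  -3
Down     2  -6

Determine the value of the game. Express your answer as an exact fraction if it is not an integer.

Row minima: Up → -6, Down → -6; maximin = -6.
Column maxima: 1 → 2, 2 → -3; minimax = -3.
-6 ≠ -3, so there is no saddle point; optimal play is mixed.
Let Row play Up with probability p. Expected payoff against 1: (-6)p + 2(1−p) = −8p + 2; against 2: (-3)p + (-6)(1−p) = 3p − 6.
Setting these equal: −8p + 2 = 3p − 6 ⇒ −11p = -8 ⇒ p = 8/11, and the value is (-8)·(8/11) + 2 = -42/11.
For Column: with q = P(1), equating Up's and Down's payoffs gives −3q − 3 = 8q − 6 ⇒ q = 3/11.

-42/11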